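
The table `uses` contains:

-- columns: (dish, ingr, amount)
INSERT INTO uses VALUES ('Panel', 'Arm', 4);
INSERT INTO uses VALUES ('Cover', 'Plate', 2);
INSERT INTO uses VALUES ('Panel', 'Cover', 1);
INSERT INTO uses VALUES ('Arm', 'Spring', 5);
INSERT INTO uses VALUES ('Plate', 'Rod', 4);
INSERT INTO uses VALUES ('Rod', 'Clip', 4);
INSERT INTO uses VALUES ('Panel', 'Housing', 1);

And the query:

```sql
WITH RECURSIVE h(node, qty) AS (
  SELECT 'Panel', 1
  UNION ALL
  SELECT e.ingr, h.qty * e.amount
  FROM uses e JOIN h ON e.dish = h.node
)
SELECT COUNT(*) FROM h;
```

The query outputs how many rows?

Base: (Panel, qty=1).
Iteration 1: components of {Panel} -> Arm = 1*4 = 4, Cover = 1*1 = 1, Housing = 1*1 = 1.
Iteration 2: components of {Arm,Cover,Housing} -> Plate = 1*2 = 2, Spring = 4*5 = 20.
Iteration 3: components of {Plate,Spring} -> Rod = 2*4 = 8.
Iteration 4: components of {Rod} -> Clip = 8*4 = 32.
Iteration 5: no further components; recursion stops.
Total rows emitted: 8.

8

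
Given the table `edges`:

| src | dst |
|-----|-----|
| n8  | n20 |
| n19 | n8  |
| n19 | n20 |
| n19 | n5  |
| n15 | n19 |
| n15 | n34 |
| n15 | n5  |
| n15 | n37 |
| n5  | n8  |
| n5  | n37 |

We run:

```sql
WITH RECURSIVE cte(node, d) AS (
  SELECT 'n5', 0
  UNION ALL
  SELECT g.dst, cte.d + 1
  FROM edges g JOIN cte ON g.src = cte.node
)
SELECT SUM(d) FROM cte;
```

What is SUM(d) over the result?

4

Base: (n5, d=0).
Iteration 1: edges from {n5} -> (n37, d=1), (n8, d=1).
Iteration 2: edges from {n37,n8} -> (n20, d=2).
Iteration 3: no outgoing edges from {n20}; recursion stops.
SUM(d) = 0 + 1 + 1 + 2 = 4.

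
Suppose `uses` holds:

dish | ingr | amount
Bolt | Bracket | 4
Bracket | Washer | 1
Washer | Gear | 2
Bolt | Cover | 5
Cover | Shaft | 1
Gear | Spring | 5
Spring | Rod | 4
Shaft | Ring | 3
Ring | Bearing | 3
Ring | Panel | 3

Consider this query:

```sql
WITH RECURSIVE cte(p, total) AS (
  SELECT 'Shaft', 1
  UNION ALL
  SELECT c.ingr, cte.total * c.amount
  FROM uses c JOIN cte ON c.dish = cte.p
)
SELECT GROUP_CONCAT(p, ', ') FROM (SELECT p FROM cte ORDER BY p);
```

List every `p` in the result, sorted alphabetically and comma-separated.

Base: (Shaft, total=1).
Iteration 1: components of {Shaft} -> Ring = 1*3 = 3.
Iteration 2: components of {Ring} -> Bearing = 3*3 = 9, Panel = 3*3 = 9.
Iteration 3: no further components; recursion stops.

Bearing, Panel, Ring, Shaft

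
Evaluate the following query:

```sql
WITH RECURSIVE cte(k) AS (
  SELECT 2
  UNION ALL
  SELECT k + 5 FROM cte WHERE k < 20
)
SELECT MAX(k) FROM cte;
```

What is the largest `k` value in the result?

Base: k=2.
Iteration 1: 2 < 20 holds -> k = 2 + 5 = 7.
Iteration 2: 7 < 20 holds -> k = 7 + 5 = 12.
Iteration 3: 12 < 20 holds -> k = 12 + 5 = 17.
Iteration 4: 17 < 20 holds -> k = 17 + 5 = 22.
Iteration 5: 22 < 20 fails; recursion stops.
k values: 2, 7, 12, 17, 22; the maximum is 22.

22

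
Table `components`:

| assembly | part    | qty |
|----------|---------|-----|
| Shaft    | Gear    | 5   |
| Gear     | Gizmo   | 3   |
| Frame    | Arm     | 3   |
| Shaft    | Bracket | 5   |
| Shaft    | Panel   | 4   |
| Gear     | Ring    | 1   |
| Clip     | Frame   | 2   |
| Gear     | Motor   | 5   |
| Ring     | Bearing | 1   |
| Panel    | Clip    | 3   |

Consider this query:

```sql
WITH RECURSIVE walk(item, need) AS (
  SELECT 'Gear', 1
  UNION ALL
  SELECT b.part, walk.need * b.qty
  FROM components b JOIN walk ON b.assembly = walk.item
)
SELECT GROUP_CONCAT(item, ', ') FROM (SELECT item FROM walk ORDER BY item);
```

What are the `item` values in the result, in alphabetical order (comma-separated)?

Bearing, Gear, Gizmo, Motor, Ring

Base: (Gear, need=1).
Iteration 1: components of {Gear} -> Gizmo = 1*3 = 3, Motor = 1*5 = 5, Ring = 1*1 = 1.
Iteration 2: components of {Gizmo,Motor,Ring} -> Bearing = 1*1 = 1.
Iteration 3: no further components; recursion stops.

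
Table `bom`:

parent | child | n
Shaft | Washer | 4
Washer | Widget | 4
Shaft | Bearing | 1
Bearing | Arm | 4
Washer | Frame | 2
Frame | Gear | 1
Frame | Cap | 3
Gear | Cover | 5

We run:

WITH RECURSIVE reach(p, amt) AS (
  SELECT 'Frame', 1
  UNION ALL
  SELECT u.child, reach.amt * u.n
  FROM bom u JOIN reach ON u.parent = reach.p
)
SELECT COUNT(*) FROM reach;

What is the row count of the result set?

4

Base: (Frame, amt=1).
Iteration 1: components of {Frame} -> Cap = 1*3 = 3, Gear = 1*1 = 1.
Iteration 2: components of {Cap,Gear} -> Cover = 1*5 = 5.
Iteration 3: no further components; recursion stops.
Total rows emitted: 4.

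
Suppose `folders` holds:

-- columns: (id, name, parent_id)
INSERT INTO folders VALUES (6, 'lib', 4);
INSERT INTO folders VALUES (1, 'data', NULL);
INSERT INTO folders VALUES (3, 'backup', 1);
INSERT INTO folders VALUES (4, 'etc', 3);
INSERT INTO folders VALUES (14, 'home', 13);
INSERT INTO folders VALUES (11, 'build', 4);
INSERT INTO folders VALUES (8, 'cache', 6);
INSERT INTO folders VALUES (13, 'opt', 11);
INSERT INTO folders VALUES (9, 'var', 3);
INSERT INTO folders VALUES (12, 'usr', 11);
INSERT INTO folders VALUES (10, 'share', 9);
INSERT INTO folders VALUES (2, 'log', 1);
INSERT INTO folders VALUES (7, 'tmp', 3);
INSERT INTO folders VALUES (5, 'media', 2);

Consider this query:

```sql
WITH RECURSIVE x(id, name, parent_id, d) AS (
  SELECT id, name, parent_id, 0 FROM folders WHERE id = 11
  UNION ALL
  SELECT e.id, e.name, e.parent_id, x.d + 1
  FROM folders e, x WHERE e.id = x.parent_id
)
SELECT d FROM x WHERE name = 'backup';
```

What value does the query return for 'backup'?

Base: id=11 (build), parent_id=4, d 0.
Iteration 1: join on id=4 -> etc (id 4, parent_id=3, d 1).
Iteration 2: join on id=3 -> backup (id 3, parent_id=1, d 2).
Iteration 3: join on id=1 -> data (id 1, parent_id=NULL, d 3).
Iteration 4: parent_id is NULL; no match; recursion stops.

2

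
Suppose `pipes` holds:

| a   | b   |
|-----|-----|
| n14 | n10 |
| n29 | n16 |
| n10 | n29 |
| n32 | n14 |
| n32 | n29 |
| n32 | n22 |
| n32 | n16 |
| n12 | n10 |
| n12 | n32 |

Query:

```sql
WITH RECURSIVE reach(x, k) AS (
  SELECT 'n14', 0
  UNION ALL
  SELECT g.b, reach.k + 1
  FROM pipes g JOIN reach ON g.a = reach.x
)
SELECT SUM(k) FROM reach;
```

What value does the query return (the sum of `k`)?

Base: (n14, k=0).
Iteration 1: edges from {n14} -> (n10, k=1).
Iteration 2: edges from {n10} -> (n29, k=2).
Iteration 3: edges from {n29} -> (n16, k=3).
Iteration 4: no outgoing edges from {n16}; recursion stops.
SUM(k) = 0 + 1 + 2 + 3 = 6.

6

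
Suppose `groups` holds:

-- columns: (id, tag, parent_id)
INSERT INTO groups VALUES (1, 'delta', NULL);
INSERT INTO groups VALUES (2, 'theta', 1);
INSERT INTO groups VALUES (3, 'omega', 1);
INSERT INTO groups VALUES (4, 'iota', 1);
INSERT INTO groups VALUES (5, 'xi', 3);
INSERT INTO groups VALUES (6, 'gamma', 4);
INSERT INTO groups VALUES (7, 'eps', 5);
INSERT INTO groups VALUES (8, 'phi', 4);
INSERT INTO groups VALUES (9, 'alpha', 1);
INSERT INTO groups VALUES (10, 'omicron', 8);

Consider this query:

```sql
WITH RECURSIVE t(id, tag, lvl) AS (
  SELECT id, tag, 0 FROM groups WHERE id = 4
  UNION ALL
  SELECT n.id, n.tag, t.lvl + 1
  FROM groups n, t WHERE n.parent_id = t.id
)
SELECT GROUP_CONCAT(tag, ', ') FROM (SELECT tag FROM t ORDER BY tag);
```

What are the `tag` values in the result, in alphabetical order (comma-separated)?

Base: id=4 (iota) at lvl 0.
Iteration 1: rows with parent_id in {4} -> gamma (id 6, lvl 1), phi (id 8, lvl 1).
Iteration 2: rows with parent_id in {6,8} -> omicron (id 10, lvl 2).
Iteration 3: no rows with parent_id in {10}; recursion stops.

gamma, iota, omicron, phi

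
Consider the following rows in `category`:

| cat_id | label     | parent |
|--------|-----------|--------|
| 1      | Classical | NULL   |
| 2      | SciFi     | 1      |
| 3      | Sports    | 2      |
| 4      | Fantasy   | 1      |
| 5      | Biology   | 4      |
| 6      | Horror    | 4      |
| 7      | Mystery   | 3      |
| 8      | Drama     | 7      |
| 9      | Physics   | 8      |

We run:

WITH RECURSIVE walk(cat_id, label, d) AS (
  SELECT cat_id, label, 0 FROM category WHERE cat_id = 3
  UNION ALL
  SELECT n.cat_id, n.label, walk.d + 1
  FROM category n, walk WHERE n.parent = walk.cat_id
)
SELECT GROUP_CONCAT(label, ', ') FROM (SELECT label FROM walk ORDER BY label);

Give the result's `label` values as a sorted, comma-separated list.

Base: cat_id=3 (Sports) at d 0.
Iteration 1: rows with parent in {3} -> Mystery (id 7, d 1).
Iteration 2: rows with parent in {7} -> Drama (id 8, d 2).
Iteration 3: rows with parent in {8} -> Physics (id 9, d 3).
Iteration 4: no rows with parent in {9}; recursion stops.

Drama, Mystery, Physics, Sports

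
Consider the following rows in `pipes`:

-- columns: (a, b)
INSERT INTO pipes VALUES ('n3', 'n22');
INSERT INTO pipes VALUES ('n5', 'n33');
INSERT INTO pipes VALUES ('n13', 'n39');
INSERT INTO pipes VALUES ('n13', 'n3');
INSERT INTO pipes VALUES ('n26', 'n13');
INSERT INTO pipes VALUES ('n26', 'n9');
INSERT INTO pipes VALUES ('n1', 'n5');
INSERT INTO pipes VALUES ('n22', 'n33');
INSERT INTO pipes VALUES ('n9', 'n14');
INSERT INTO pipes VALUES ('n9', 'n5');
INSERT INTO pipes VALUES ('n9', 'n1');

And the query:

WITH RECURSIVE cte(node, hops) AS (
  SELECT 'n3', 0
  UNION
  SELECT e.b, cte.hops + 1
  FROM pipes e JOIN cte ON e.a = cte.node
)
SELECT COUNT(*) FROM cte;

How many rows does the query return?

Base: (n3, hops=0).
Iteration 1: edges from {n3} -> (n22, hops=1).
Iteration 2: edges from {n22} -> (n33, hops=2).
Iteration 3: no outgoing edges from {n33}; recursion stops.
Total rows emitted: 3.

3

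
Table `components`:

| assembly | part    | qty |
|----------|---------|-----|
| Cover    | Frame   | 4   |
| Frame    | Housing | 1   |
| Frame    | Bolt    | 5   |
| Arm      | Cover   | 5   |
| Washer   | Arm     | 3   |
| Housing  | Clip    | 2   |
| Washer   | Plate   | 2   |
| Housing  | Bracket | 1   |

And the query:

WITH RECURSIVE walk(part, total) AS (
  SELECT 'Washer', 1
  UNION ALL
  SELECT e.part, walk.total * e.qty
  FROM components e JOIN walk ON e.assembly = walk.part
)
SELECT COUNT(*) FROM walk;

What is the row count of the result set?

9

Base: (Washer, total=1).
Iteration 1: components of {Washer} -> Arm = 1*3 = 3, Plate = 1*2 = 2.
Iteration 2: components of {Arm,Plate} -> Cover = 3*5 = 15.
Iteration 3: components of {Cover} -> Frame = 15*4 = 60.
Iteration 4: components of {Frame} -> Bolt = 60*5 = 300, Housing = 60*1 = 60.
Iteration 5: components of {Bolt,Housing} -> Bracket = 60*1 = 60, Clip = 60*2 = 120.
Iteration 6: no further components; recursion stops.
Total rows emitted: 9.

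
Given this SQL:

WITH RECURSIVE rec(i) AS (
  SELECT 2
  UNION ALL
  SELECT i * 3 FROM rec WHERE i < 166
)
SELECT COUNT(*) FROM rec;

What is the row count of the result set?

Base: i=2.
Iteration 1: 2 < 166 holds -> i = 2 * 3 = 6.
Iteration 2: 6 < 166 holds -> i = 6 * 3 = 18.
Iteration 3: 18 < 166 holds -> i = 18 * 3 = 54.
Iteration 4: 54 < 166 holds -> i = 54 * 3 = 162.
Iteration 5: 162 < 166 holds -> i = 162 * 3 = 486.
Iteration 6: 486 < 166 fails; recursion stops.
Total rows emitted: 6.

6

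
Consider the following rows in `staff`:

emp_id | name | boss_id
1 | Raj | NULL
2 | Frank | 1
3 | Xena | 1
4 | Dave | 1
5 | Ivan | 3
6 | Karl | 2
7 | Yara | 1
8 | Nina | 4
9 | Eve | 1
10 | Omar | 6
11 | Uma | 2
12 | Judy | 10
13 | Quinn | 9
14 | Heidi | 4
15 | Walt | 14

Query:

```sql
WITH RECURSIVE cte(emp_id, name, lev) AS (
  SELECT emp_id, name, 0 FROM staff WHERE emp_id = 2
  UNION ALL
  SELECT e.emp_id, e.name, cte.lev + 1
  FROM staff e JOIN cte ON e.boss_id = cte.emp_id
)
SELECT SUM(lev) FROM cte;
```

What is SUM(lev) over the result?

7

Base: emp_id=2 (Frank) at lev 0.
Iteration 1: rows with boss_id in {2} -> Karl (id 6, lev 1), Uma (id 11, lev 1).
Iteration 2: rows with boss_id in {6,11} -> Omar (id 10, lev 2).
Iteration 3: rows with boss_id in {10} -> Judy (id 12, lev 3).
Iteration 4: no rows with boss_id in {12}; recursion stops.
SUM(lev) = 0 + 1 + 1 + 2 + 3 = 7.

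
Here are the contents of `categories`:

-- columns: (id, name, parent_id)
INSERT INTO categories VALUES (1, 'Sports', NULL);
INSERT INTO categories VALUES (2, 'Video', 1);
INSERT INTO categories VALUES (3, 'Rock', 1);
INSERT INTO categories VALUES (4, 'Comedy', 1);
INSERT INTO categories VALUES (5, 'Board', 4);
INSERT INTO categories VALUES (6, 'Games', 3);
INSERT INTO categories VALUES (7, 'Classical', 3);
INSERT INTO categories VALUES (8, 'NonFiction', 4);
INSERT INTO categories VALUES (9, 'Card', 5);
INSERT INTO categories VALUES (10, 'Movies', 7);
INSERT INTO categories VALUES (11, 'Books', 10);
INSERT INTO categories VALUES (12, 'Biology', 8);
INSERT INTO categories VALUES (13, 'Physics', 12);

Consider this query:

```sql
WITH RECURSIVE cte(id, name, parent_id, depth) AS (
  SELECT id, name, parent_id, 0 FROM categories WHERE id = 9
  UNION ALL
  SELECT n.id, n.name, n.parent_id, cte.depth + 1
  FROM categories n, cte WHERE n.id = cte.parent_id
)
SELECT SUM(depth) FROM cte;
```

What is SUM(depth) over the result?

Base: id=9 (Card), parent_id=5, depth 0.
Iteration 1: join on id=5 -> Board (id 5, parent_id=4, depth 1).
Iteration 2: join on id=4 -> Comedy (id 4, parent_id=1, depth 2).
Iteration 3: join on id=1 -> Sports (id 1, parent_id=NULL, depth 3).
Iteration 4: parent_id is NULL; no match; recursion stops.
SUM(depth) = 0 + 1 + 2 + 3 = 6.

6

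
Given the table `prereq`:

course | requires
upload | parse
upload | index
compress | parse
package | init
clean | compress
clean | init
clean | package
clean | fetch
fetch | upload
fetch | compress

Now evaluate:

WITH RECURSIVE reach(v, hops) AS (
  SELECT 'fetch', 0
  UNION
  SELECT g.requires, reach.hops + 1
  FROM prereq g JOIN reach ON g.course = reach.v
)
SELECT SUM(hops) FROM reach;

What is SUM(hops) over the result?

6

Base: (fetch, hops=0).
Iteration 1: edges from {fetch} -> (compress, hops=1), (upload, hops=1).
Iteration 2: edges from {compress,upload} -> (index, hops=2), (parse, hops=2). [UNION drops 1 duplicate row(s)]
Iteration 3: no outgoing edges from {index,parse}; recursion stops.
SUM(hops) = 0 + 1 + 1 + 2 + 2 = 6.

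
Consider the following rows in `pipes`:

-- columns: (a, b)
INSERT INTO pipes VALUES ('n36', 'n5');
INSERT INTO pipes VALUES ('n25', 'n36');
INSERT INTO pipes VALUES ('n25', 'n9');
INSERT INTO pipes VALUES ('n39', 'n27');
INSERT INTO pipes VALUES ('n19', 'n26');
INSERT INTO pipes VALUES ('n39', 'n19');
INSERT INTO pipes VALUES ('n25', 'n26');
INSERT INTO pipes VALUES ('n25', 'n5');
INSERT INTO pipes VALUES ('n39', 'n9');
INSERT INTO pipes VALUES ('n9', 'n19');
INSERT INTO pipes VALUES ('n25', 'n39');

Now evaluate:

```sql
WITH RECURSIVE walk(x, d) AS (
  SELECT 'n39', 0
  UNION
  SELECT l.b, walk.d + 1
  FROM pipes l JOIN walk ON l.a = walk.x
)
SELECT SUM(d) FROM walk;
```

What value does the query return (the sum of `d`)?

10

Base: (n39, d=0).
Iteration 1: edges from {n39} -> (n19, d=1), (n27, d=1), (n9, d=1).
Iteration 2: edges from {n19,n27,n9} -> (n19, d=2), (n26, d=2).
Iteration 3: edges from {n19,n26} -> (n26, d=3).
Iteration 4: no outgoing edges from {n26}; recursion stops.
SUM(d) = 0 + 1 + 1 + 1 + 2 + 2 + 3 = 10.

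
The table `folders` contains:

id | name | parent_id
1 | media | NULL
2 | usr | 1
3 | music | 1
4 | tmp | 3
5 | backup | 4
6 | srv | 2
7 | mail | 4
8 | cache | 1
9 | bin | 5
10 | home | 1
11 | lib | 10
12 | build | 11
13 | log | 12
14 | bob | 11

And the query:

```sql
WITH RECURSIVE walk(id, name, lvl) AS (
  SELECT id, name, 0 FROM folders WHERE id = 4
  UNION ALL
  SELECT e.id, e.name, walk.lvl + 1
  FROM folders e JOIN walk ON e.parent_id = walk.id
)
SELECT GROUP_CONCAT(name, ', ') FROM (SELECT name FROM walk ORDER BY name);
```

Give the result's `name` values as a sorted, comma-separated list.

Base: id=4 (tmp) at lvl 0.
Iteration 1: rows with parent_id in {4} -> backup (id 5, lvl 1), mail (id 7, lvl 1).
Iteration 2: rows with parent_id in {5,7} -> bin (id 9, lvl 2).
Iteration 3: no rows with parent_id in {9}; recursion stops.

backup, bin, mail, tmp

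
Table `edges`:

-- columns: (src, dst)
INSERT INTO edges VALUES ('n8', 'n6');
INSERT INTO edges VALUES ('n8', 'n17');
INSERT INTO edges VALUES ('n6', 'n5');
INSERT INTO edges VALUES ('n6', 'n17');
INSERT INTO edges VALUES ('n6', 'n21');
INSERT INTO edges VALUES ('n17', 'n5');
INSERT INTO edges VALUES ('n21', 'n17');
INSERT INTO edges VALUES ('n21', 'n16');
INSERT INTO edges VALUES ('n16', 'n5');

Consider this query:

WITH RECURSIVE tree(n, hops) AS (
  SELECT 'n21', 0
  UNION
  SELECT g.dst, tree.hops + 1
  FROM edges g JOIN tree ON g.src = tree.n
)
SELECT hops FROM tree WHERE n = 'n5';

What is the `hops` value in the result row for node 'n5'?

2

Base: (n21, hops=0).
Iteration 1: edges from {n21} -> (n16, hops=1), (n17, hops=1).
Iteration 2: edges from {n16,n17} -> (n5, hops=2). [UNION drops 1 duplicate row(s)]
Iteration 3: no outgoing edges from {n5}; recursion stops.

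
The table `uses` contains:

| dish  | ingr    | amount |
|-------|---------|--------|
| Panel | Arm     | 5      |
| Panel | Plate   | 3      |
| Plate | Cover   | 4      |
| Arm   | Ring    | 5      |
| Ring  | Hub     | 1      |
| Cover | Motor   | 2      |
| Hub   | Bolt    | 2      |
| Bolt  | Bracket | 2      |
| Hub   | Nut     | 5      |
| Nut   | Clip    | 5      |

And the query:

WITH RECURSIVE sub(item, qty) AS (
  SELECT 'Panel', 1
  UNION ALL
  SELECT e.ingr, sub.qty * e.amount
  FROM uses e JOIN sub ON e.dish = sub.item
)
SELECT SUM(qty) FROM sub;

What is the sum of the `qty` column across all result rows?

Base: (Panel, qty=1).
Iteration 1: components of {Panel} -> Arm = 1*5 = 5, Plate = 1*3 = 3.
Iteration 2: components of {Arm,Plate} -> Cover = 3*4 = 12, Ring = 5*5 = 25.
Iteration 3: components of {Cover,Ring} -> Hub = 25*1 = 25, Motor = 12*2 = 24.
Iteration 4: components of {Hub,Motor} -> Bolt = 25*2 = 50, Nut = 25*5 = 125.
Iteration 5: components of {Bolt,Nut} -> Bracket = 50*2 = 100, Clip = 125*5 = 625.
Iteration 6: no further components; recursion stops.
SUM(qty) = 1 + 5 + 3 + 25 + 12 + 25 + 24 + 50 + 125 + 100 + 625 = 995.

995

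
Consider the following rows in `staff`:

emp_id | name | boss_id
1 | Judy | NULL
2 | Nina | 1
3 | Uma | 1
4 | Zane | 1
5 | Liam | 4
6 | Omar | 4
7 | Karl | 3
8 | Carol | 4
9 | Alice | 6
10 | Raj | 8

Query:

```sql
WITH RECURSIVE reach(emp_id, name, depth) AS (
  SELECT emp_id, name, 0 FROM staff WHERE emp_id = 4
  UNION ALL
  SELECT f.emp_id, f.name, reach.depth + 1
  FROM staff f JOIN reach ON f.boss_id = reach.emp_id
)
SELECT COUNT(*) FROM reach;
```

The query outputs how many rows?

6

Base: emp_id=4 (Zane) at depth 0.
Iteration 1: rows with boss_id in {4} -> Liam (id 5, depth 1), Omar (id 6, depth 1), Carol (id 8, depth 1).
Iteration 2: rows with boss_id in {5,6,8} -> Alice (id 9, depth 2), Raj (id 10, depth 2).
Iteration 3: no rows with boss_id in {9,10}; recursion stops.
Total rows emitted: 6.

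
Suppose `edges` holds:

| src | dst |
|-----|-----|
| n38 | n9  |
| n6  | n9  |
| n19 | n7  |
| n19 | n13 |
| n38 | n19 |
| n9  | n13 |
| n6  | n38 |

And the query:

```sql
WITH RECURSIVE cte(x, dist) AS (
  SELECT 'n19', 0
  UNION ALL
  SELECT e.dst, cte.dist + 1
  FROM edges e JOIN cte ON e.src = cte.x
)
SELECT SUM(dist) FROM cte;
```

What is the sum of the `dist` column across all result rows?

2

Base: (n19, dist=0).
Iteration 1: edges from {n19} -> (n13, dist=1), (n7, dist=1).
Iteration 2: no outgoing edges from {n13,n7}; recursion stops.
SUM(dist) = 0 + 1 + 1 = 2.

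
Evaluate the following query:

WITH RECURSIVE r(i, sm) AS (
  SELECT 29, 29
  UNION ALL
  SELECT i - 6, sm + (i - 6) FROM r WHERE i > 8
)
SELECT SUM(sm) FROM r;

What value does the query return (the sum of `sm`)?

315

Base: i=29, sm=29.
Iteration 1: 29 > 8 holds -> i = 29 - 6 = 23, sm = 29 + 23 = 52.
Iteration 2: 23 > 8 holds -> i = 23 - 6 = 17, sm = 52 + 17 = 69.
Iteration 3: 17 > 8 holds -> i = 17 - 6 = 11, sm = 69 + 11 = 80.
Iteration 4: 11 > 8 holds -> i = 11 - 6 = 5, sm = 80 + 5 = 85.
Iteration 5: 5 > 8 fails; recursion stops.
SUM(sm) = 29 + 52 + 69 + 80 + 85 = 315.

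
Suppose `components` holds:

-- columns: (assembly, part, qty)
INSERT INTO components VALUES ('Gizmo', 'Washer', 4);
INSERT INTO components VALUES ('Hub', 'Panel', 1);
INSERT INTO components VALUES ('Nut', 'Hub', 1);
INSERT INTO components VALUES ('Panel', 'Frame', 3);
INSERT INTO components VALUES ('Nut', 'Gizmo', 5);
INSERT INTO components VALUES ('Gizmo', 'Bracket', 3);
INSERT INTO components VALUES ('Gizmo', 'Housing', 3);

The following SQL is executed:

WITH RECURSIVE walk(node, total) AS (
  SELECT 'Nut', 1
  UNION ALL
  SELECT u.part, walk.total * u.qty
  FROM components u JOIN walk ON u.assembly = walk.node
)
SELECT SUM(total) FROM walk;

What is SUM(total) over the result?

61

Base: (Nut, total=1).
Iteration 1: components of {Nut} -> Gizmo = 1*5 = 5, Hub = 1*1 = 1.
Iteration 2: components of {Gizmo,Hub} -> Bracket = 5*3 = 15, Housing = 5*3 = 15, Panel = 1*1 = 1, Washer = 5*4 = 20.
Iteration 3: components of {Bracket,Housing,Panel,Washer} -> Frame = 1*3 = 3.
Iteration 4: no further components; recursion stops.
SUM(total) = 1 + 5 + 1 + 20 + 15 + 15 + 1 + 3 = 61.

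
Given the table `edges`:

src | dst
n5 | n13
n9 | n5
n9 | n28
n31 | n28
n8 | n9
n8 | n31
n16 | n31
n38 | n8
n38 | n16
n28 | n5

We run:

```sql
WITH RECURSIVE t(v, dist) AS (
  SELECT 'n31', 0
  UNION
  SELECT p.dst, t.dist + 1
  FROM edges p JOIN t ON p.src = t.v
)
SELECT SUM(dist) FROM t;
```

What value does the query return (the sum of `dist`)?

Base: (n31, dist=0).
Iteration 1: edges from {n31} -> (n28, dist=1).
Iteration 2: edges from {n28} -> (n5, dist=2).
Iteration 3: edges from {n5} -> (n13, dist=3).
Iteration 4: no outgoing edges from {n13}; recursion stops.
SUM(dist) = 0 + 1 + 2 + 3 = 6.

6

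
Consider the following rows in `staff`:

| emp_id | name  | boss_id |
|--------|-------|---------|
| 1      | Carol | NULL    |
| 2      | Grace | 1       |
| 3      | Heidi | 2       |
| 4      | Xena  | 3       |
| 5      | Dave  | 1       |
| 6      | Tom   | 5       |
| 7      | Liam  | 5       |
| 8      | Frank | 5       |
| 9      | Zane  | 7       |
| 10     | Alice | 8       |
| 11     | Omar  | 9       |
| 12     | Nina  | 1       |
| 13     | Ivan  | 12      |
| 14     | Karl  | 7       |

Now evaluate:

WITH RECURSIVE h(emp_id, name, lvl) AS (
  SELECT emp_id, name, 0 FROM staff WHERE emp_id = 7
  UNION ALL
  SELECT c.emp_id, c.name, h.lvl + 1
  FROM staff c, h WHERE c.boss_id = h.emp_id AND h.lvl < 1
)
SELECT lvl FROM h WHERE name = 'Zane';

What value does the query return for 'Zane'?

1

Base: emp_id=7 (Liam) at lvl 0.
Iteration 1: rows with boss_id in {7} -> Zane (id 9, lvl 1), Karl (id 14, lvl 1).
Iteration 2: lvl < 1 fails for all current rows; recursion stops.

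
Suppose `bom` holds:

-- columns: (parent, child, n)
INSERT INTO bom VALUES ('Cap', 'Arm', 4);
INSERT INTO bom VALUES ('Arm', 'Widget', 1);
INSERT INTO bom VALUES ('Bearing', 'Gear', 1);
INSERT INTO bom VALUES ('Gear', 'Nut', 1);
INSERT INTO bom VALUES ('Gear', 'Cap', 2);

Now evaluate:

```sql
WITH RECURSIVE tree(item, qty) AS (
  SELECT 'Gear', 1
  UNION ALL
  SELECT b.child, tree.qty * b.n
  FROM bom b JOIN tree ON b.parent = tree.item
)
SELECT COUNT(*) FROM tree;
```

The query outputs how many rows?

5

Base: (Gear, qty=1).
Iteration 1: components of {Gear} -> Cap = 1*2 = 2, Nut = 1*1 = 1.
Iteration 2: components of {Cap,Nut} -> Arm = 2*4 = 8.
Iteration 3: components of {Arm} -> Widget = 8*1 = 8.
Iteration 4: no further components; recursion stops.
Total rows emitted: 5.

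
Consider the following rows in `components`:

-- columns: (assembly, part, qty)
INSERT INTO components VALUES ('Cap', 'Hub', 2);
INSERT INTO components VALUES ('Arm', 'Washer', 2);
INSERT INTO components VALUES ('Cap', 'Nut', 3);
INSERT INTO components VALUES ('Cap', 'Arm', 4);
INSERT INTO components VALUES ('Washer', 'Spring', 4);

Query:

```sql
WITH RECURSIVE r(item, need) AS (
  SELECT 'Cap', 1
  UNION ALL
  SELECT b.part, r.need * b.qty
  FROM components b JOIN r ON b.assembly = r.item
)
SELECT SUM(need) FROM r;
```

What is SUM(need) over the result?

50

Base: (Cap, need=1).
Iteration 1: components of {Cap} -> Arm = 1*4 = 4, Hub = 1*2 = 2, Nut = 1*3 = 3.
Iteration 2: components of {Arm,Hub,Nut} -> Washer = 4*2 = 8.
Iteration 3: components of {Washer} -> Spring = 8*4 = 32.
Iteration 4: no further components; recursion stops.
SUM(need) = 1 + 4 + 3 + 2 + 8 + 32 = 50.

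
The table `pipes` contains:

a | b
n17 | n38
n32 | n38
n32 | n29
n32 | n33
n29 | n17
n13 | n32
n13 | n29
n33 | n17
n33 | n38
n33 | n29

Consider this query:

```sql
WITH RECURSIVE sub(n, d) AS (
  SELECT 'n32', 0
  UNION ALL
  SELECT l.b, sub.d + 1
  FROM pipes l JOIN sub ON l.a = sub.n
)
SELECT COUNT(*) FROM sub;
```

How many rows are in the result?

12

Base: (n32, d=0).
Iteration 1: edges from {n32} -> (n29, d=1), (n33, d=1), (n38, d=1).
Iteration 2: edges from {n29,n33,n38} -> (n17, d=2) x2, (n29, d=2), (n38, d=2). [UNION ALL keeps all 4 new rows, including repeats]
Iteration 3: edges from {n17,n29,n38} -> (n17, d=3), (n38, d=3) x2. [UNION ALL keeps all 3 new rows, including repeats]
Iteration 4: edges from {n17,n38} -> (n38, d=4).
Iteration 5: no outgoing edges from {n38}; recursion stops.
Total rows emitted: 12.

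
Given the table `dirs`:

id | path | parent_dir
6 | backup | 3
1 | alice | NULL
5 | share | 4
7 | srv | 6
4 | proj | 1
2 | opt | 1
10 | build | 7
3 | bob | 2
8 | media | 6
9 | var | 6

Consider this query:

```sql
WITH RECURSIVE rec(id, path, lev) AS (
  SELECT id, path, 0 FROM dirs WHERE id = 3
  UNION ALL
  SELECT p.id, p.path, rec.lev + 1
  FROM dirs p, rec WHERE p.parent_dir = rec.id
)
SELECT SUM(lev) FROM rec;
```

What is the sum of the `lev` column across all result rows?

Base: id=3 (bob) at lev 0.
Iteration 1: rows with parent_dir in {3} -> backup (id 6, lev 1).
Iteration 2: rows with parent_dir in {6} -> srv (id 7, lev 2), media (id 8, lev 2), var (id 9, lev 2).
Iteration 3: rows with parent_dir in {7,8,9} -> build (id 10, lev 3).
Iteration 4: no rows with parent_dir in {10}; recursion stops.
SUM(lev) = 0 + 1 + 2 + 2 + 2 + 3 = 10.

10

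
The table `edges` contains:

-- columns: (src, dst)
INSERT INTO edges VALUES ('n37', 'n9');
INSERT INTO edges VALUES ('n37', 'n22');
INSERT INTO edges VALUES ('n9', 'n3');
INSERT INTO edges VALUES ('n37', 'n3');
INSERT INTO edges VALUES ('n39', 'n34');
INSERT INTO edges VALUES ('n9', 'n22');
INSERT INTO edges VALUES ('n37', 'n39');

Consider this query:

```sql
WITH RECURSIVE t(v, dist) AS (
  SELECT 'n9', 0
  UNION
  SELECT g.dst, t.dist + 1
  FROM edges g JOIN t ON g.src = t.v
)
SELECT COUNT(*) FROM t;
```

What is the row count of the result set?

3

Base: (n9, dist=0).
Iteration 1: edges from {n9} -> (n22, dist=1), (n3, dist=1).
Iteration 2: no outgoing edges from {n22,n3}; recursion stops.
Total rows emitted: 3.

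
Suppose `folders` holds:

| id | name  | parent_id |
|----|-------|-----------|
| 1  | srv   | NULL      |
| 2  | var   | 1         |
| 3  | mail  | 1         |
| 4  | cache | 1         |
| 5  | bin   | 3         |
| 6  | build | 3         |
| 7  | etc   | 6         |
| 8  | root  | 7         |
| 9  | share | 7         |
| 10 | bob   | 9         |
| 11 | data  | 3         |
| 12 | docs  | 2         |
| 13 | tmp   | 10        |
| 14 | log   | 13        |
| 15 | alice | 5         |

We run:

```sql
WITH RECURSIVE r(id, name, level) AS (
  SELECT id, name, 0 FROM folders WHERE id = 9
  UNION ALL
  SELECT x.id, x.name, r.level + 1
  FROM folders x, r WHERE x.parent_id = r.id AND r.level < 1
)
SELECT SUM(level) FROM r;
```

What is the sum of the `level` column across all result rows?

1

Base: id=9 (share) at level 0.
Iteration 1: rows with parent_id in {9} -> bob (id 10, level 1).
Iteration 2: level < 1 fails for all current rows; recursion stops.
SUM(level) = 0 + 1 = 1.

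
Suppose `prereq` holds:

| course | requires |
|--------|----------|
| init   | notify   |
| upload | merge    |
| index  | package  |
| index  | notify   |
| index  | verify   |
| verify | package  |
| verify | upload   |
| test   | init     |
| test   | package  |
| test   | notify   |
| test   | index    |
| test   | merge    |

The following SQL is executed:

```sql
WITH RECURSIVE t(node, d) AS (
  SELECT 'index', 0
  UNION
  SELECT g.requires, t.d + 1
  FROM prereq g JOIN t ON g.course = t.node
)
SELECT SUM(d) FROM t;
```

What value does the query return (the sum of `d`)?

Base: (index, d=0).
Iteration 1: edges from {index} -> (notify, d=1), (package, d=1), (verify, d=1).
Iteration 2: edges from {notify,package,verify} -> (package, d=2), (upload, d=2).
Iteration 3: edges from {package,upload} -> (merge, d=3).
Iteration 4: no outgoing edges from {merge}; recursion stops.
SUM(d) = 0 + 1 + 1 + 1 + 2 + 2 + 3 = 10.

10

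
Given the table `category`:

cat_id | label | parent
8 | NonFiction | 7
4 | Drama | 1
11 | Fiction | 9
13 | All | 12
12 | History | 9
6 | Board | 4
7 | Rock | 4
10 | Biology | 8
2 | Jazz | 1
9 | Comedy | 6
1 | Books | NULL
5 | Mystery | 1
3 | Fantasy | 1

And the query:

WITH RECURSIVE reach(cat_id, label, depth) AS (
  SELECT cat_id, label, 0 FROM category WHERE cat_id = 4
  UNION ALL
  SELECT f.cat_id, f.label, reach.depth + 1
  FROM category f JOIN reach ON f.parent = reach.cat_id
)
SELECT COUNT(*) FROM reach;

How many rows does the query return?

9

Base: cat_id=4 (Drama) at depth 0.
Iteration 1: rows with parent in {4} -> Board (id 6, depth 1), Rock (id 7, depth 1).
Iteration 2: rows with parent in {6,7} -> NonFiction (id 8, depth 2), Comedy (id 9, depth 2).
Iteration 3: rows with parent in {8,9} -> Biology (id 10, depth 3), Fiction (id 11, depth 3), History (id 12, depth 3).
Iteration 4: rows with parent in {10,11,12} -> All (id 13, depth 4).
Iteration 5: no rows with parent in {13}; recursion stops.
Total rows emitted: 9.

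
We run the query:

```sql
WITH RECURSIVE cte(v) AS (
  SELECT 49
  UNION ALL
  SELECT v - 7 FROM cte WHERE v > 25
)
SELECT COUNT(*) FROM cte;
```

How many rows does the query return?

Base: v=49.
Iteration 1: 49 > 25 holds -> v = 49 - 7 = 42.
Iteration 2: 42 > 25 holds -> v = 42 - 7 = 35.
Iteration 3: 35 > 25 holds -> v = 35 - 7 = 28.
Iteration 4: 28 > 25 holds -> v = 28 - 7 = 21.
Iteration 5: 21 > 25 fails; recursion stops.
Total rows emitted: 5.

5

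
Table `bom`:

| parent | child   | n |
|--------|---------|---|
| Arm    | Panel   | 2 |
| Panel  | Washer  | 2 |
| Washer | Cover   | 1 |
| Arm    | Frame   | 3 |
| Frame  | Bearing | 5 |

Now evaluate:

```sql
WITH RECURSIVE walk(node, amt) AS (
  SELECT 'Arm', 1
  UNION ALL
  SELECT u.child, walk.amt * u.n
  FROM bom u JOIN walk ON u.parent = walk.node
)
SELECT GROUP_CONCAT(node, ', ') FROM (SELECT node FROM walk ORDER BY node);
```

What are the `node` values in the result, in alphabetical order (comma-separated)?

Base: (Arm, amt=1).
Iteration 1: components of {Arm} -> Frame = 1*3 = 3, Panel = 1*2 = 2.
Iteration 2: components of {Frame,Panel} -> Bearing = 3*5 = 15, Washer = 2*2 = 4.
Iteration 3: components of {Bearing,Washer} -> Cover = 4*1 = 4.
Iteration 4: no further components; recursion stops.

Arm, Bearing, Cover, Frame, Panel, Washer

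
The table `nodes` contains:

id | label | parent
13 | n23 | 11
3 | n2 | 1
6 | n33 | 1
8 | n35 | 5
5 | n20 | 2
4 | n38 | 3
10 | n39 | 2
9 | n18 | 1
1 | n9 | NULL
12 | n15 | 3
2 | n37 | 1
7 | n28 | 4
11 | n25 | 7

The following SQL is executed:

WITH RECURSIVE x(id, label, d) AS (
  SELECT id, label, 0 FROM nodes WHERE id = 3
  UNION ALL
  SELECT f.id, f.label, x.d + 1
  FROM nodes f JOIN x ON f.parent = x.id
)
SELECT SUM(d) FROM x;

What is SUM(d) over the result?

Base: id=3 (n2) at d 0.
Iteration 1: rows with parent in {3} -> n38 (id 4, d 1), n15 (id 12, d 1).
Iteration 2: rows with parent in {4,12} -> n28 (id 7, d 2).
Iteration 3: rows with parent in {7} -> n25 (id 11, d 3).
Iteration 4: rows with parent in {11} -> n23 (id 13, d 4).
Iteration 5: no rows with parent in {13}; recursion stops.
SUM(d) = 0 + 1 + 1 + 2 + 3 + 4 = 11.

11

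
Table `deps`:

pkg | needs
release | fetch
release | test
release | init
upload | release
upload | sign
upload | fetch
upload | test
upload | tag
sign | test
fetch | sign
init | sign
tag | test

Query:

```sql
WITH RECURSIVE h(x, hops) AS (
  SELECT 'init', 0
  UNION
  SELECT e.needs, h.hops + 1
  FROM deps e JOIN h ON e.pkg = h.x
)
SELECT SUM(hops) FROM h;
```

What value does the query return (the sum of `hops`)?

Base: (init, hops=0).
Iteration 1: edges from {init} -> (sign, hops=1).
Iteration 2: edges from {sign} -> (test, hops=2).
Iteration 3: no outgoing edges from {test}; recursion stops.
SUM(hops) = 0 + 1 + 2 = 3.

3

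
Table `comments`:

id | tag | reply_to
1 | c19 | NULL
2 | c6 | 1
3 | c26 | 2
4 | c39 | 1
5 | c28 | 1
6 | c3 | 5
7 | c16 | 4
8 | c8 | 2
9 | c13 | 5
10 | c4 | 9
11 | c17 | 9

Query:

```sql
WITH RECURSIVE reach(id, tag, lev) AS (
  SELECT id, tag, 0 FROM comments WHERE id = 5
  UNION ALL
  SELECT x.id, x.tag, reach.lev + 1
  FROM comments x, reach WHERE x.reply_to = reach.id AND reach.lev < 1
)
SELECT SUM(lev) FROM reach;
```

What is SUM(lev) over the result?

2

Base: id=5 (c28) at lev 0.
Iteration 1: rows with reply_to in {5} -> c3 (id 6, lev 1), c13 (id 9, lev 1).
Iteration 2: lev < 1 fails for all current rows; recursion stops.
SUM(lev) = 0 + 1 + 1 = 2.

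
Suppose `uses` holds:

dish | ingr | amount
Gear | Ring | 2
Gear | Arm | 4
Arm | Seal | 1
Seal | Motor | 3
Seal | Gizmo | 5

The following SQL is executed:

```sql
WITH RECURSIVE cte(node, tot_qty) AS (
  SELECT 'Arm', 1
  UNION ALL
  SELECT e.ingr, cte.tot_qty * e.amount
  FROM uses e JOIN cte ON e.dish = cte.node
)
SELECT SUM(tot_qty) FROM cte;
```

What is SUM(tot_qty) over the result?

Base: (Arm, tot_qty=1).
Iteration 1: components of {Arm} -> Seal = 1*1 = 1.
Iteration 2: components of {Seal} -> Gizmo = 1*5 = 5, Motor = 1*3 = 3.
Iteration 3: no further components; recursion stops.
SUM(tot_qty) = 1 + 1 + 3 + 5 = 10.

10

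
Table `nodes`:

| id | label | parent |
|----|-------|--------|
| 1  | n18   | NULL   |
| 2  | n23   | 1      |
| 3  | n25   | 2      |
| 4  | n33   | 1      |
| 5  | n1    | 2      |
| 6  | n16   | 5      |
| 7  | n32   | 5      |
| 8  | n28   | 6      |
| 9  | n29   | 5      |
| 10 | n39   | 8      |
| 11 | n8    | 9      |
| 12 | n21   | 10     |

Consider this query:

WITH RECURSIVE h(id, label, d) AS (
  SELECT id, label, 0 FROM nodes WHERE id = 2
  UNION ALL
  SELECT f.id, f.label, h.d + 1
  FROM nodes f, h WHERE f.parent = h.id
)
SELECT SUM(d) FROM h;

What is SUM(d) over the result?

23

Base: id=2 (n23) at d 0.
Iteration 1: rows with parent in {2} -> n25 (id 3, d 1), n1 (id 5, d 1).
Iteration 2: rows with parent in {3,5} -> n16 (id 6, d 2), n32 (id 7, d 2), n29 (id 9, d 2).
Iteration 3: rows with parent in {6,7,9} -> n28 (id 8, d 3), n8 (id 11, d 3).
Iteration 4: rows with parent in {8,11} -> n39 (id 10, d 4).
Iteration 5: rows with parent in {10} -> n21 (id 12, d 5).
Iteration 6: no rows with parent in {12}; recursion stops.
SUM(d) = 0 + 1 + 1 + 2 + 2 + 2 + 3 + 3 + 4 + 5 = 23.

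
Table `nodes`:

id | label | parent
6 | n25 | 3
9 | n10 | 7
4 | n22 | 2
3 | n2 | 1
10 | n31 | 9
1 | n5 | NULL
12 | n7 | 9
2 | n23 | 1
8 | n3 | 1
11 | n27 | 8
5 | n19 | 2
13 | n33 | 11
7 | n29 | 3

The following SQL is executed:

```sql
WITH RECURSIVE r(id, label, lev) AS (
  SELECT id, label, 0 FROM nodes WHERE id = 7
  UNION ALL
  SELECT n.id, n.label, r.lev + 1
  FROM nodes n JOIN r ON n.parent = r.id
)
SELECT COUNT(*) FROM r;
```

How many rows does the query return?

4

Base: id=7 (n29) at lev 0.
Iteration 1: rows with parent in {7} -> n10 (id 9, lev 1).
Iteration 2: rows with parent in {9} -> n31 (id 10, lev 2), n7 (id 12, lev 2).
Iteration 3: no rows with parent in {10,12}; recursion stops.
Total rows emitted: 4.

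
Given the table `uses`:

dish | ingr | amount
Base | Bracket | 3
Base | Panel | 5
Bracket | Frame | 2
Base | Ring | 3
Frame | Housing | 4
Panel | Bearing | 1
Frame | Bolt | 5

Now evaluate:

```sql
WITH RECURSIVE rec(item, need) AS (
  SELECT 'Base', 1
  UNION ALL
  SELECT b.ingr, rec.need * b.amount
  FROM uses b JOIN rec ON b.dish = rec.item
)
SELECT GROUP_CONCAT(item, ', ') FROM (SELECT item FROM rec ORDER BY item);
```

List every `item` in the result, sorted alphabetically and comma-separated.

Base: (Base, need=1).
Iteration 1: components of {Base} -> Bracket = 1*3 = 3, Panel = 1*5 = 5, Ring = 1*3 = 3.
Iteration 2: components of {Bracket,Panel,Ring} -> Bearing = 5*1 = 5, Frame = 3*2 = 6.
Iteration 3: components of {Bearing,Frame} -> Bolt = 6*5 = 30, Housing = 6*4 = 24.
Iteration 4: no further components; recursion stops.

Base, Bearing, Bolt, Bracket, Frame, Housing, Panel, Ring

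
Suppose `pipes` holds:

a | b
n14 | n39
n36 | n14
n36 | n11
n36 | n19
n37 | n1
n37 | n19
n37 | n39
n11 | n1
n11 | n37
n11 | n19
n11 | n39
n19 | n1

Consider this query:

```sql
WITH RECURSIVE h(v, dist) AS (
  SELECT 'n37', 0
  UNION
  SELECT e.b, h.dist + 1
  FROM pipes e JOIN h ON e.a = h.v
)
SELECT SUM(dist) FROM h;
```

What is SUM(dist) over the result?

5

Base: (n37, dist=0).
Iteration 1: edges from {n37} -> (n1, dist=1), (n19, dist=1), (n39, dist=1).
Iteration 2: edges from {n1,n19,n39} -> (n1, dist=2).
Iteration 3: no outgoing edges from {n1}; recursion stops.
SUM(dist) = 0 + 1 + 1 + 1 + 2 = 5.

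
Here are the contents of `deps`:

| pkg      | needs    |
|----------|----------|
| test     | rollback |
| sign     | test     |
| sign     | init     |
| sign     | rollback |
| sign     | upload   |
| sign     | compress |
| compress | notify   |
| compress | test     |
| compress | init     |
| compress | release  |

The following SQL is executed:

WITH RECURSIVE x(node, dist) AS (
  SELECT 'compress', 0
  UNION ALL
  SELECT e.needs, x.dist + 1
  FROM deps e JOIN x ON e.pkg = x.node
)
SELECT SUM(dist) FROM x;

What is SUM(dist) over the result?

6

Base: (compress, dist=0).
Iteration 1: edges from {compress} -> (init, dist=1), (notify, dist=1), (release, dist=1), (test, dist=1).
Iteration 2: edges from {init,notify,release,test} -> (rollback, dist=2).
Iteration 3: no outgoing edges from {rollback}; recursion stops.
SUM(dist) = 0 + 1 + 1 + 1 + 1 + 2 = 6.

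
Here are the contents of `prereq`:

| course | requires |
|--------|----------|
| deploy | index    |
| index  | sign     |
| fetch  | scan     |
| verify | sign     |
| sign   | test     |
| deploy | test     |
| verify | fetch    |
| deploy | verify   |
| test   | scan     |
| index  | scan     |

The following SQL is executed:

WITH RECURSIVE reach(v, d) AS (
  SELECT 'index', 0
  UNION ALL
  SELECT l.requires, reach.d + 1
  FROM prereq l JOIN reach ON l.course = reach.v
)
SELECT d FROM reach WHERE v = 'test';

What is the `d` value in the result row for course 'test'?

Base: (index, d=0).
Iteration 1: edges from {index} -> (scan, d=1), (sign, d=1).
Iteration 2: edges from {scan,sign} -> (test, d=2).
Iteration 3: edges from {test} -> (scan, d=3).
Iteration 4: no outgoing edges from {scan}; recursion stops.

2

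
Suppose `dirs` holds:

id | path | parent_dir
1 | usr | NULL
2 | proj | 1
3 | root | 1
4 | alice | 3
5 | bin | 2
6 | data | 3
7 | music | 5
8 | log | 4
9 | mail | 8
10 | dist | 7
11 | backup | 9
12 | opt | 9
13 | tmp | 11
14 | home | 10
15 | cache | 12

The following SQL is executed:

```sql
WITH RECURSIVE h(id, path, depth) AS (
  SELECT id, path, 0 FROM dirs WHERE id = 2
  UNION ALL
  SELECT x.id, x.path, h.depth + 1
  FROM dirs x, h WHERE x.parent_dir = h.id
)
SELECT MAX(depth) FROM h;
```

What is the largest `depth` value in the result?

Base: id=2 (proj) at depth 0.
Iteration 1: rows with parent_dir in {2} -> bin (id 5, depth 1).
Iteration 2: rows with parent_dir in {5} -> music (id 7, depth 2).
Iteration 3: rows with parent_dir in {7} -> dist (id 10, depth 3).
Iteration 4: rows with parent_dir in {10} -> home (id 14, depth 4).
Iteration 5: no rows with parent_dir in {14}; recursion stops.
depth values: 0, 1, 2, 3, 4; the maximum is 4.

4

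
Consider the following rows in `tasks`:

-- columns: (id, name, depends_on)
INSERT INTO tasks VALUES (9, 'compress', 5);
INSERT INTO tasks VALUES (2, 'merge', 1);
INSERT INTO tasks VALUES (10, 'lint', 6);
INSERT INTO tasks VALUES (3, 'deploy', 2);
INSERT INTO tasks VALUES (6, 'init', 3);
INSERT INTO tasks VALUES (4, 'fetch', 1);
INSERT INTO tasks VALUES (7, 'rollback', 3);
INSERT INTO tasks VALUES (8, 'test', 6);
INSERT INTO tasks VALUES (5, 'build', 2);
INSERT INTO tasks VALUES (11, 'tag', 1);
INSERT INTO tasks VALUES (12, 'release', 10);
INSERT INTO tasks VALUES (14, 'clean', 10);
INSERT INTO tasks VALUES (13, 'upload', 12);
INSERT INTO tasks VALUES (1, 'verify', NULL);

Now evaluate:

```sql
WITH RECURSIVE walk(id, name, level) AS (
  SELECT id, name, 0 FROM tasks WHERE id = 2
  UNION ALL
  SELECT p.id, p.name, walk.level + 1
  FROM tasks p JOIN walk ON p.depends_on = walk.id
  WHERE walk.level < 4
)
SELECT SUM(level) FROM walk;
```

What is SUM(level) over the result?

Base: id=2 (merge) at level 0.
Iteration 1: rows with depends_on in {2} -> deploy (id 3, level 1), build (id 5, level 1).
Iteration 2: rows with depends_on in {3,5} -> init (id 6, level 2), rollback (id 7, level 2), compress (id 9, level 2).
Iteration 3: rows with depends_on in {6,7,9} -> test (id 8, level 3), lint (id 10, level 3).
Iteration 4: rows with depends_on in {8,10} -> release (id 12, level 4), clean (id 14, level 4).
Iteration 5: level < 4 fails for all current rows; recursion stops.
SUM(level) = 0 + 1 + 1 + 2 + 2 + 2 + 3 + 3 + 4 + 4 = 22.

22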